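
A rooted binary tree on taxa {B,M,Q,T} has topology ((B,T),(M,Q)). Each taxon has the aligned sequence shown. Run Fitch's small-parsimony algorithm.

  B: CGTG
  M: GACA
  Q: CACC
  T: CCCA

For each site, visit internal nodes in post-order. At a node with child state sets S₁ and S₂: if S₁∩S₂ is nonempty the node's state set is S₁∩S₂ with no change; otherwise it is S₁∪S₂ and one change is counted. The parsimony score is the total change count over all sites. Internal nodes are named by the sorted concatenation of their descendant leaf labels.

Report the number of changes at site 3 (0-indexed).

2

BT@0: {C} ∩ {C} = {C} (intersection, +0)
MQ@0: {G} ∪ {C} = {C,G} (union, +1)
BMQT@0: {C} ∩ {C,G} = {C} (intersection, +0)
BT@1: {G} ∪ {C} = {C,G} (union, +1)
MQ@1: {A} ∩ {A} = {A} (intersection, +0)
BMQT@1: {C,G} ∪ {A} = {A,C,G} (union, +1)
BT@2: {T} ∪ {C} = {C,T} (union, +1)
MQ@2: {C} ∩ {C} = {C} (intersection, +0)
BMQT@2: {C,T} ∩ {C} = {C} (intersection, +0)
BT@3: {G} ∪ {A} = {A,G} (union, +1)
MQ@3: {A} ∪ {C} = {A,C} (union, +1)
BMQT@3: {A,G} ∩ {A,C} = {A} (intersection, +0)
per-site changes: [1, 2, 1, 2]; total = 6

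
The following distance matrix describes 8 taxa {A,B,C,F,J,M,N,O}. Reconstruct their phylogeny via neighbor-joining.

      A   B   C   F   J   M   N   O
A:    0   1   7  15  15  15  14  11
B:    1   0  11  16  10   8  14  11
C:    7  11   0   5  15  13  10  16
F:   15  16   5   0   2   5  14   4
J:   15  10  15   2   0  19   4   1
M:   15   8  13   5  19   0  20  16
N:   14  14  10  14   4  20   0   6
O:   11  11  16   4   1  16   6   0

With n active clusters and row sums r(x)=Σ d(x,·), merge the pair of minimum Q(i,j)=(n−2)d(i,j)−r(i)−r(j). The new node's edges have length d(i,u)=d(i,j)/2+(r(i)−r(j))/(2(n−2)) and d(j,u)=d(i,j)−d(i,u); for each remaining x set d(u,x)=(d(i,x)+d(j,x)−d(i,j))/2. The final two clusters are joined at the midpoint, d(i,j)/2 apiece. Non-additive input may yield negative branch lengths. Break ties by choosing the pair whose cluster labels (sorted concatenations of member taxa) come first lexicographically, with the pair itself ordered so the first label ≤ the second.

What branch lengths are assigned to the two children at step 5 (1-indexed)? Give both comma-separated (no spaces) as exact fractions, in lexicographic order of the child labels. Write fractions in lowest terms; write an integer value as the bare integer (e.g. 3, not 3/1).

163/32,121/32

iteration 1: select A,B (d=1, Q=-143); attach at lengths (13/12, -1/12); label the merged cluster AB
  updated: d(AB,C)=17/2, d(AB,F)=15, d(AB,J)=12, d(AB,M)=11, d(AB,N)=27/2, d(AB,O)=21/2
iteration 2: select F,M (d=5, Q=-104); attach at lengths (-7/5, 32/5); label the merged cluster FM
  updated: d(AB,FM)=21/2, d(C,FM)=13/2, d(FM,J)=8, d(FM,N)=29/2, d(FM,O)=15/2
iteration 3: select AB,C (d=17/2, Q=-77); attach at lengths (33/8, 35/8); label the merged cluster ABC
  updated: d(ABC,FM)=17/4, d(ABC,J)=37/4, d(ABC,N)=15/2, d(ABC,O)=9
iteration 4: select ABC,FM (d=17/4, Q=-103/2); attach at lengths (17/12, 17/6); label the merged cluster ABCFM
  updated: d(ABCFM,J)=13/2, d(ABCFM,N)=71/8, d(ABCFM,O)=49/8
iteration 5: select ABCFM,N (d=71/8, Q=-181/8); attach at lengths (163/32, 121/32); label the merged cluster ABCFMN
  updated: d(ABCFMN,J)=13/16, d(ABCFMN,O)=13/8
iteration 6: select ABCFMN,J (d=13/16, Q=-55/16); attach at lengths (23/32, 3/32); label the merged cluster ABCFJMN
  updated: d(ABCFJMN,O)=29/32
iteration 7: select ABCFJMN,O (d=29/32); attach at lengths (29/64, 29/64); label the merged cluster ABCFJMNO
final tree: ((((((A:13/12,B:-1/12):33/8,C:35/8):17/12,(F:-7/5,M:32/5):17/6):163/32,N:121/32):23/32,J:3/32):29/64,O:29/64)
total length: 939/32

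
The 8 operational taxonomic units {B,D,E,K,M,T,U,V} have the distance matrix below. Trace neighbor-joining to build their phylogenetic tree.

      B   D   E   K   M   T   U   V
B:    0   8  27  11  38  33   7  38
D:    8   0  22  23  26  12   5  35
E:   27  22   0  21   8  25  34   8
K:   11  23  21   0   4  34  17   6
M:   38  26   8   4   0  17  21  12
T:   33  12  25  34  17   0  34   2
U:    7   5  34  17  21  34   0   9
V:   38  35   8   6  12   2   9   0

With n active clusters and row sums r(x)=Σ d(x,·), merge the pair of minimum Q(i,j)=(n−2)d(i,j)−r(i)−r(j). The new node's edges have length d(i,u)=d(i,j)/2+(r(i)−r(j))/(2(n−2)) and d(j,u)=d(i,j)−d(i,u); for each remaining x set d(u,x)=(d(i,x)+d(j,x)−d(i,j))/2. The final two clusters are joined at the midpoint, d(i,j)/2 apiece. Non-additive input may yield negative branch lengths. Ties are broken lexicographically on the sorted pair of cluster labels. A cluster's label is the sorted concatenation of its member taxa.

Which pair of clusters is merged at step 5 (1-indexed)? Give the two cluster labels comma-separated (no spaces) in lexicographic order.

B,EKMTV

step 1: merge (T,V) at d=2, Q=-255; branch lengths T→59/12, V→-35/12; new cluster TV
  updated: d(B,TV)=69/2, d(D,TV)=45/2, d(E,TV)=31/2, d(K,TV)=19, d(M,TV)=27/2, d(TV,U)=41/2
step 2: merge (E,M) at d=8, Q=-198; branch lengths E→57/10, M→23/10; new cluster EM
  updated: d(B,EM)=57/2, d(D,EM)=20, d(EM,K)=17/2, d(EM,TV)=21/2, d(EM,U)=47/2
step 3: merge (EM,TV) at d=21/2, Q=-156; branch lengths EM→13/4, TV→29/4; new cluster EMTV
  updated: d(B,EMTV)=105/4, d(D,EMTV)=16, d(EMTV,K)=17/2, d(EMTV,U)=67/4
step 4: merge (EMTV,K) at d=17/2, Q=-203/2; branch lengths EMTV→67/12, K→35/12; new cluster EKMTV
  updated: d(B,EKMTV)=115/8, d(D,EKMTV)=61/4, d(EKMTV,U)=101/8
step 5: merge (B,EKMTV) at d=115/8, Q=-343/8; branch lengths B→127/32, EKMTV→333/32; new cluster BEKMTV
  updated: d(BEKMTV,D)=71/16, d(BEKMTV,U)=21/8
step 6: merge (BEKMTV,D) at d=71/16, Q=-193/16; branch lengths BEKMTV→33/32, D→109/32; new cluster BDEKMTV
  updated: d(BDEKMTV,U)=51/32
step 7: merge (BDEKMTV,U) at d=51/32; branch lengths BDEKMTV→51/64, U→51/64; new cluster BDEKMTUV
final tree: (((B:127/32,(((E:57/10,M:23/10):13/4,(T:59/12,V:-35/12):29/4):67/12,K:35/12):333/32):33/32,D:109/32):51/64,U:51/64)
total length: 1581/32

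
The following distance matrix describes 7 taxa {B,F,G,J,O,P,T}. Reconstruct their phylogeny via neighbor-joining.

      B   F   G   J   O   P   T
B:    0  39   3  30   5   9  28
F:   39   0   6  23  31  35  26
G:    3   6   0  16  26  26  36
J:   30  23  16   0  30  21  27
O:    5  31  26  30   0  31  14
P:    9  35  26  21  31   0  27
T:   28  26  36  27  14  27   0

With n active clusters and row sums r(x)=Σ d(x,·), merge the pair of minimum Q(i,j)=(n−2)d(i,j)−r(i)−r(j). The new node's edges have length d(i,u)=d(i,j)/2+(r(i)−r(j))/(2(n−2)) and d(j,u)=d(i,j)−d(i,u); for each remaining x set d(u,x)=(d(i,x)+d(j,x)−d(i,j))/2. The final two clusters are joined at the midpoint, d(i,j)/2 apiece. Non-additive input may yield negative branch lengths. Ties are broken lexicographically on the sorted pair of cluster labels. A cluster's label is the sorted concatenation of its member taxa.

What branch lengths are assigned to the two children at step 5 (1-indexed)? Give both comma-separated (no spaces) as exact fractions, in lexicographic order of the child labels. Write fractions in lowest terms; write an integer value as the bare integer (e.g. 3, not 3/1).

79/32,175/32

step 1: merge (F,G) at d=6, Q=-243; branch lengths F→77/10, G→-17/10; new cluster FG
  updated: d(B,FG)=18, d(FG,J)=33/2, d(FG,O)=51/2, d(FG,P)=55/2, d(FG,T)=28
step 2: merge (B,O) at d=5, Q=-351/2; branch lengths B→9/16, O→71/16; new cluster BO
  updated: d(BO,FG)=77/4, d(BO,J)=55/2, d(BO,P)=35/2, d(BO,T)=37/2
step 3: merge (FG,J) at d=33/2, Q=-535/4; branch lengths FG→65/8, J→67/8; new cluster FGJ
  updated: d(BO,FGJ)=121/8, d(FGJ,P)=16, d(FGJ,T)=77/4
step 4: merge (BO,T) at d=37/2, Q=-631/8; branch lengths BO→187/32, T→405/32; new cluster BOT
  updated: d(BOT,FGJ)=127/16, d(BOT,P)=13
step 5: merge (BOT,FGJ) at d=127/16, Q=-591/16; branch lengths BOT→79/32, FGJ→175/32; new cluster BFGJOT
  updated: d(BFGJOT,P)=337/32
step 6: merge (BFGJOT,P) at d=337/32; branch lengths BFGJOT→337/64, P→337/64; new cluster BFGJOPT
final tree: ((((B:9/16,O:71/16):187/32,T:405/32):79/32,((F:77/10,G:-17/10):65/8,J:67/8):175/32):337/64,P:337/64)
total length: 2063/32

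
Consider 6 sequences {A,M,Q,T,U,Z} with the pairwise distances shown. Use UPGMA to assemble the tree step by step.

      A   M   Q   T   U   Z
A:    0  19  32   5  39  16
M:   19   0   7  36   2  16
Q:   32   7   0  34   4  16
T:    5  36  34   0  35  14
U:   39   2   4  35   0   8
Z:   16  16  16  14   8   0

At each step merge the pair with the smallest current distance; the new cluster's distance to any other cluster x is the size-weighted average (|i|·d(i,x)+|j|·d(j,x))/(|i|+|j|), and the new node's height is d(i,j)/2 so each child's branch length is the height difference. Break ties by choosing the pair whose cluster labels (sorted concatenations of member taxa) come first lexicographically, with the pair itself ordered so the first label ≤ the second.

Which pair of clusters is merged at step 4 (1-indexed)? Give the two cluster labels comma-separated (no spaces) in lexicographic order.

MQU,Z

1. join M+U (d=2) ⇒ MU; edges |M|=1, |U|=1
  updated: d(A,MU)=29, d(MU,Q)=11/2, d(MU,T)=71/2, d(MU,Z)=12
2. join A+T (d=5) ⇒ AT; edges |A|=5/2, |T|=5/2
  updated: d(AT,MU)=129/4, d(AT,Q)=33, d(AT,Z)=15
3. join MU+Q (d=11/2) ⇒ MQU; edges |MU|=7/4, |Q|=11/4
  updated: d(AT,MQU)=65/2, d(MQU,Z)=40/3
4. join MQU+Z (d=40/3) ⇒ MQUZ; edges |MQU|=47/12, |Z|=20/3
  updated: d(AT,MQUZ)=225/8
5. join AT+MQUZ (d=225/8) ⇒ AMQTUZ; edges |AT|=185/16, |MQUZ|=355/48
final tree: ((A:5/2,T:5/2):185/16,(((M:1,U:1):7/4,Q:11/4):47/12,Z:20/3):355/48)
total length: 985/24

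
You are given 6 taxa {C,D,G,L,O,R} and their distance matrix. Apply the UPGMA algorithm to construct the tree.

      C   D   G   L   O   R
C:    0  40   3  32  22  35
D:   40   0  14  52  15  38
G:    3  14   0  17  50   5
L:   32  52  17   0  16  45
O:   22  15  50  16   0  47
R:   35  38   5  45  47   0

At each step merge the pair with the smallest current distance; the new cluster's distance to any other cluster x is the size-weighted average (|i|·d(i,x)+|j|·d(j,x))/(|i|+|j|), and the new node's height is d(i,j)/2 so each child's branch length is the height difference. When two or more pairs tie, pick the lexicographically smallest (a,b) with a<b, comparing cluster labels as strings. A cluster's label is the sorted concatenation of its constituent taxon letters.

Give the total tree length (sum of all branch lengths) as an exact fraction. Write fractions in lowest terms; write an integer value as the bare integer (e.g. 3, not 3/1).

1669/24

step 1: merge (C,G) at d=3; branch lengths C→3/2, G→3/2; new cluster CG
  updated: d(CG,D)=27, d(CG,L)=49/2, d(CG,O)=36, d(CG,R)=20
step 2: merge (D,O) at d=15; branch lengths D→15/2, O→15/2; new cluster DO
  updated: d(CG,DO)=63/2, d(DO,L)=34, d(DO,R)=85/2
step 3: merge (CG,R) at d=20; branch lengths CG→17/2, R→10; new cluster CGR
  updated: d(CGR,DO)=211/6, d(CGR,L)=94/3
step 4: merge (CGR,L) at d=94/3; branch lengths CGR→17/3, L→47/3; new cluster CGLR
  updated: d(CGLR,DO)=279/8
step 5: merge (CGLR,DO) at d=279/8; branch lengths CGLR→85/48, DO→159/16; new cluster CDGLOR
final tree: ((((C:3/2,G:3/2):17/2,R:10):17/3,L:47/3):85/48,(D:15/2,O:15/2):159/16)
total length: 1669/24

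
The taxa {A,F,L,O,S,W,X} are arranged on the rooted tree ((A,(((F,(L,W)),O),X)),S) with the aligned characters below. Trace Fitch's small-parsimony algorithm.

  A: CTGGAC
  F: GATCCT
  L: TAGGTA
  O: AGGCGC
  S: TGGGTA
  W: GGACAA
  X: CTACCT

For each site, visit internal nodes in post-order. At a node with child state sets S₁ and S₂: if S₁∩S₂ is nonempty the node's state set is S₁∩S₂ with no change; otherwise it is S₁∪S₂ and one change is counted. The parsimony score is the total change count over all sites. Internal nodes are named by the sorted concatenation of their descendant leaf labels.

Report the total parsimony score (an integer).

LW@0: {T} ∪ {G} = {G,T} (union, +1)
FLW@0: {G} ∩ {G,T} = {G} (intersection, +0)
FLOW@0: {G} ∪ {A} = {A,G} (union, +1)
FLOWX@0: {A,G} ∪ {C} = {A,C,G} (union, +1)
AFLOWX@0: {C} ∩ {A,C,G} = {C} (intersection, +0)
AFLOSWX@0: {C} ∪ {T} = {C,T} (union, +1)
LW@1: {A} ∪ {G} = {A,G} (union, +1)
FLW@1: {A} ∩ {A,G} = {A} (intersection, +0)
FLOW@1: {A} ∪ {G} = {A,G} (union, +1)
FLOWX@1: {A,G} ∪ {T} = {A,G,T} (union, +1)
AFLOWX@1: {T} ∩ {A,G,T} = {T} (intersection, +0)
AFLOSWX@1: {T} ∪ {G} = {G,T} (union, +1)
LW@2: {G} ∪ {A} = {A,G} (union, +1)
FLW@2: {T} ∪ {A,G} = {A,G,T} (union, +1)
FLOW@2: {A,G,T} ∩ {G} = {G} (intersection, +0)
FLOWX@2: {G} ∪ {A} = {A,G} (union, +1)
AFLOWX@2: {G} ∩ {A,G} = {G} (intersection, +0)
AFLOSWX@2: {G} ∩ {G} = {G} (intersection, +0)
LW@3: {G} ∪ {C} = {C,G} (union, +1)
FLW@3: {C} ∩ {C,G} = {C} (intersection, +0)
FLOW@3: {C} ∩ {C} = {C} (intersection, +0)
FLOWX@3: {C} ∩ {C} = {C} (intersection, +0)
AFLOWX@3: {G} ∪ {C} = {C,G} (union, +1)
AFLOSWX@3: {C,G} ∩ {G} = {G} (intersection, +0)
LW@4: {T} ∪ {A} = {A,T} (union, +1)
FLW@4: {C} ∪ {A,T} = {A,C,T} (union, +1)
FLOW@4: {A,C,T} ∪ {G} = {A,C,G,T} (union, +1)
FLOWX@4: {A,C,G,T} ∩ {C} = {C} (intersection, +0)
AFLOWX@4: {A} ∪ {C} = {A,C} (union, +1)
AFLOSWX@4: {A,C} ∪ {T} = {A,C,T} (union, +1)
LW@5: {A} ∩ {A} = {A} (intersection, +0)
FLW@5: {T} ∪ {A} = {A,T} (union, +1)
FLOW@5: {A,T} ∪ {C} = {A,C,T} (union, +1)
FLOWX@5: {A,C,T} ∩ {T} = {T} (intersection, +0)
AFLOWX@5: {C} ∪ {T} = {C,T} (union, +1)
AFLOSWX@5: {C,T} ∪ {A} = {A,C,T} (union, +1)
per-site changes: [4, 4, 3, 2, 5, 4]; total = 22

22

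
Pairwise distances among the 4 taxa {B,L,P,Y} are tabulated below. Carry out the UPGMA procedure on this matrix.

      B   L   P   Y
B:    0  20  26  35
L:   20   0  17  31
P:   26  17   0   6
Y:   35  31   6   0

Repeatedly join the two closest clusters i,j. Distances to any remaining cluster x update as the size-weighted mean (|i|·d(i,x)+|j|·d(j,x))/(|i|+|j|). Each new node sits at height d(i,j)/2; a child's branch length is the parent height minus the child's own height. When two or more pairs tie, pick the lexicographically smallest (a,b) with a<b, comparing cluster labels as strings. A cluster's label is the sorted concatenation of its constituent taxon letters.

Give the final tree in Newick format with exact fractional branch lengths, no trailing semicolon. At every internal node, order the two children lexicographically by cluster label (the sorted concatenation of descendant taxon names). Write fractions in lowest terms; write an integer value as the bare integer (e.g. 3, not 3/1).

((B:10,L:10):29/8,(P:3,Y:3):85/8)

1. join P+Y (d=6) ⇒ PY; edges |P|=3, |Y|=3
  updated: d(B,PY)=61/2, d(L,PY)=24
2. join B+L (d=20) ⇒ BL; edges |B|=10, |L|=10
  updated: d(BL,PY)=109/4
3. join BL+PY (d=109/4) ⇒ BLPY; edges |BL|=29/8, |PY|=85/8
final tree: ((B:10,L:10):29/8,(P:3,Y:3):85/8)
total length: 161/4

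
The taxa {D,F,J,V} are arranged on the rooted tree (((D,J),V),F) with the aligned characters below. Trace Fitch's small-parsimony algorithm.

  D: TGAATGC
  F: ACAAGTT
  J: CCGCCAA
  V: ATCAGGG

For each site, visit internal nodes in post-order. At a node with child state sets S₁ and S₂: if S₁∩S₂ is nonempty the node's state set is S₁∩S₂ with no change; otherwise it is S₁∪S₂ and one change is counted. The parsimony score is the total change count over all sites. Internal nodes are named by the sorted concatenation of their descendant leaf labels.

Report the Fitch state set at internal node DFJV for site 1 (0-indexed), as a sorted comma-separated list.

C

site 0, node DJ: D={T} ∪ J={C} → {C,T} (+1)
site 0, node DJV: DJ={C,T} ∪ V={A} → {A,C,T} (+1)
site 0, node DFJV: DJV={A,C,T} ∩ F={A} → {A} (+0)
site 1, node DJ: D={G} ∪ J={C} → {C,G} (+1)
site 1, node DJV: DJ={C,G} ∪ V={T} → {C,G,T} (+1)
site 1, node DFJV: DJV={C,G,T} ∩ F={C} → {C} (+0)
site 2, node DJ: D={A} ∪ J={G} → {A,G} (+1)
site 2, node DJV: DJ={A,G} ∪ V={C} → {A,C,G} (+1)
site 2, node DFJV: DJV={A,C,G} ∩ F={A} → {A} (+0)
site 3, node DJ: D={A} ∪ J={C} → {A,C} (+1)
site 3, node DJV: DJ={A,C} ∩ V={A} → {A} (+0)
site 3, node DFJV: DJV={A} ∩ F={A} → {A} (+0)
site 4, node DJ: D={T} ∪ J={C} → {C,T} (+1)
site 4, node DJV: DJ={C,T} ∪ V={G} → {C,G,T} (+1)
site 4, node DFJV: DJV={C,G,T} ∩ F={G} → {G} (+0)
site 5, node DJ: D={G} ∪ J={A} → {A,G} (+1)
site 5, node DJV: DJ={A,G} ∩ V={G} → {G} (+0)
site 5, node DFJV: DJV={G} ∪ F={T} → {G,T} (+1)
site 6, node DJ: D={C} ∪ J={A} → {A,C} (+1)
site 6, node DJV: DJ={A,C} ∪ V={G} → {A,C,G} (+1)
site 6, node DFJV: DJV={A,C,G} ∪ F={T} → {A,C,G,T} (+1)
per-site changes: [2, 2, 2, 1, 2, 2, 3]; total = 14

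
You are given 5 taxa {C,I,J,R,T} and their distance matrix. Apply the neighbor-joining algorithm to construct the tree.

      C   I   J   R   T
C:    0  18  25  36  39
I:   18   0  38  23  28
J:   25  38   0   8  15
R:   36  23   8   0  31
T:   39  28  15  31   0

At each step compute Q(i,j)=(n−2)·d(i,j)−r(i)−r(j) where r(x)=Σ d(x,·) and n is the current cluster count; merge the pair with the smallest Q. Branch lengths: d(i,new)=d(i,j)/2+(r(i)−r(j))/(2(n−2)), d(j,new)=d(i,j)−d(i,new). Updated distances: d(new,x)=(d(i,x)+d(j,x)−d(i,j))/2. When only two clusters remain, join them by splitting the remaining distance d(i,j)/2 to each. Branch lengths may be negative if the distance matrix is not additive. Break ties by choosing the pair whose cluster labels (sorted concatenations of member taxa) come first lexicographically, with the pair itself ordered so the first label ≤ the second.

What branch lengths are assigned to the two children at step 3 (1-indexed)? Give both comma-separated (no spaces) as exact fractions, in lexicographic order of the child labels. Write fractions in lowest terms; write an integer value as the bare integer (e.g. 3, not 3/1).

iteration 1: select C,I (d=18, Q=-171); attach at lengths (65/6, 43/6); label the merged cluster CI
  updated: d(CI,J)=45/2, d(CI,R)=41/2, d(CI,T)=49/2
iteration 2: select CI,T (d=49/2, Q=-89); attach at lengths (23/2, 13); label the merged cluster CIT
  updated: d(CIT,J)=13/2, d(CIT,R)=27/2
iteration 3: select CIT,J (d=13/2, Q=-28); attach at lengths (6, 1/2); label the merged cluster CIJT
  updated: d(CIJT,R)=15/2
iteration 4: select CIJT,R (d=15/2); attach at lengths (15/4, 15/4); label the merged cluster CIJRT
final tree: ((((C:65/6,I:43/6):23/2,T:13):6,J:1/2):15/4,R:15/4)
total length: 113/2

6,1/2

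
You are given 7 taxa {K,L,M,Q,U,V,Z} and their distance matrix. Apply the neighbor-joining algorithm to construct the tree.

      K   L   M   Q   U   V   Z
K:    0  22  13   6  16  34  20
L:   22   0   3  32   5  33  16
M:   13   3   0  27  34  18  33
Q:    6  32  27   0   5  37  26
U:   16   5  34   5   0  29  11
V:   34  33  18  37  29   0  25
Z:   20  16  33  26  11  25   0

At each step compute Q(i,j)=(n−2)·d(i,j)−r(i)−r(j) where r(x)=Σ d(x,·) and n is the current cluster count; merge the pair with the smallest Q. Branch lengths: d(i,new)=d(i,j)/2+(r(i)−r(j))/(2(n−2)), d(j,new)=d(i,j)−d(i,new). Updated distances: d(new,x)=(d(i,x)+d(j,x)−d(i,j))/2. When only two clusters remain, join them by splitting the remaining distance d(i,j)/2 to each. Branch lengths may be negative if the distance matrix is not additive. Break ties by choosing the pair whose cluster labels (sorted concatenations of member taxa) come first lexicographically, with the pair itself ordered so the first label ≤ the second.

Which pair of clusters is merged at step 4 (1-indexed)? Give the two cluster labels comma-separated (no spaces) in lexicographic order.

KQ,U

iteration 1: select L,M (d=3, Q=-224); attach at lengths (-1/5, 16/5); label the merged cluster LM
  updated: d(K,LM)=16, d(LM,Q)=28, d(LM,U)=18, d(LM,V)=24, d(LM,Z)=23
iteration 2: select K,Q (d=6, Q=-170); attach at lengths (7/4, 17/4); label the merged cluster KQ
  updated: d(KQ,LM)=19, d(KQ,U)=15/2, d(KQ,V)=65/2, d(KQ,Z)=20
iteration 3: select LM,V (d=24, Q=-245/2); attach at lengths (91/12, 197/12); label the merged cluster LMV
  updated: d(KQ,LMV)=55/4, d(LMV,U)=23/2, d(LMV,Z)=12
iteration 4: select KQ,U (d=15/2, Q=-225/4); attach at lengths (105/16, 15/16); label the merged cluster KQU
  updated: d(KQU,LMV)=71/8, d(KQU,Z)=47/4
iteration 5: select KQU,LMV (d=71/8, Q=-261/8); attach at lengths (69/16, 73/16); label the merged cluster KLMQUV
  updated: d(KLMQUV,Z)=119/16
iteration 6: select KLMQUV,Z (d=119/16); attach at lengths (119/32, 119/32); label the merged cluster KLMQUVZ
final tree: ((((K:7/4,Q:17/4):105/16,U:15/16):69/16,((L:-1/5,M:16/5):91/12,V:197/12):73/16):119/32,Z:119/32)
total length: 909/16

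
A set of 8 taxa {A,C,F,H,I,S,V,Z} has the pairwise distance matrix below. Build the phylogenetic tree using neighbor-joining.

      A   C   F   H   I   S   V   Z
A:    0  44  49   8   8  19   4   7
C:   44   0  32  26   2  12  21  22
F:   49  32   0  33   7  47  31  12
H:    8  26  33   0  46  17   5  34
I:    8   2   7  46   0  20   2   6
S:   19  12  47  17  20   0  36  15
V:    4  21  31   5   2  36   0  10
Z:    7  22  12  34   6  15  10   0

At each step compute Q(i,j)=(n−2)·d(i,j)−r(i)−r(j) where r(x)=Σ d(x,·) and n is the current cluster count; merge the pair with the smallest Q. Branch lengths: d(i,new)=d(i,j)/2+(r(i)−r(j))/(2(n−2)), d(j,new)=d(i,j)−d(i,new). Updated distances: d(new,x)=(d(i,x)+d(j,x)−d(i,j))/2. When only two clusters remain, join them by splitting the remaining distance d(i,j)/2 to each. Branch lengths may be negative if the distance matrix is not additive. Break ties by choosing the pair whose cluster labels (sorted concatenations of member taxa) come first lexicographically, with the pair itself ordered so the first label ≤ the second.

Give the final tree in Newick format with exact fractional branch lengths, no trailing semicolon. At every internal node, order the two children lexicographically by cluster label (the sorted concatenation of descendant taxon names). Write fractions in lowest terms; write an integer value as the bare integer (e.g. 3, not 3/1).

(((((A:3/2,H:13/2):12/5,V:-19/10):171/16,(C:23/8,S:73/8):137/16):45/16,(F:77/6,I:-35/6):83/16):5/32,Z:5/32)

1. join A+H (d=8, Q=-260) ⇒ AH; edges |A|=3/2, |H|=13/2
  updated: d(AH,C)=31, d(AH,F)=37, d(AH,I)=23, d(AH,S)=14, d(AH,V)=1/2, d(AH,Z)=33/2
2. join AH+V (d=1/2, Q=-220) ⇒ AHV; edges |AH|=12/5, |V|=-19/10
  updated: d(AHV,C)=103/4, d(AHV,F)=135/4, d(AHV,I)=49/4, d(AHV,S)=99/4, d(AHV,Z)=13
3. join C+S (d=12, Q=-329/2) ⇒ CS; edges |C|=23/8, |S|=73/8
  updated: d(AHV,CS)=77/4, d(CS,F)=67/2, d(CS,I)=5, d(CS,Z)=25/2
4. join F+I (d=7, Q=-191/2) ⇒ FI; edges |F|=77/6, |I|=-35/6
  updated: d(AHV,FI)=39/2, d(CS,FI)=63/4, d(FI,Z)=11/2
5. join AHV+CS (d=77/4, Q=-243/4) ⇒ ACHSV; edges |AHV|=171/16, |CS|=137/16
  updated: d(ACHSV,FI)=8, d(ACHSV,Z)=25/8
6. join ACHSV+FI (d=8, Q=-133/8) ⇒ ACFHISV; edges |ACHSV|=45/16, |FI|=83/16
  updated: d(ACFHISV,Z)=5/16
7. join ACFHISV+Z (d=5/16) ⇒ ACFHISVZ; edges |ACFHISV|=5/32, |Z|=5/32
final tree: (((((A:3/2,H:13/2):12/5,V:-19/10):171/16,(C:23/8,S:73/8):137/16):45/16,(F:77/6,I:-35/6):83/16):5/32,Z:5/32)
total length: 881/16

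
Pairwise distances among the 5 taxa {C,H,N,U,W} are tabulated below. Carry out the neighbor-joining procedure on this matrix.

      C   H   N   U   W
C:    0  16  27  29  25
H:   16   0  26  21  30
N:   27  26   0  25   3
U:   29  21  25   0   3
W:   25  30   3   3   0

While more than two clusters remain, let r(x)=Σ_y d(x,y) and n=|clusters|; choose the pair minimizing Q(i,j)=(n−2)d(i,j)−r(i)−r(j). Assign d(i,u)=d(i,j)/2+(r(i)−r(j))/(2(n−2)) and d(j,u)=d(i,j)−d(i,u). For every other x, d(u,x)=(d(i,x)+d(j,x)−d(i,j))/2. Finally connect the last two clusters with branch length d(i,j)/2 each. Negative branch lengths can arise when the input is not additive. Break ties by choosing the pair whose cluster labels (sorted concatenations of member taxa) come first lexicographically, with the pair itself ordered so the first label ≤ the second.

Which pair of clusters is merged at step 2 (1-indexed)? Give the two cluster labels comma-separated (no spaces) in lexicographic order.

1. join C+H (d=16, Q=-142) ⇒ CH; edges |C|=26/3, |H|=22/3
  updated: d(CH,N)=37/2, d(CH,U)=17, d(CH,W)=39/2
2. join CH+U (d=17, Q=-66) ⇒ CHU; edges |CH|=11, |U|=6
  updated: d(CHU,N)=53/4, d(CHU,W)=11/4
3. join CHU+N (d=53/4, Q=-19) ⇒ CHNU; edges |CHU|=13/2, |N|=27/4
  updated: d(CHNU,W)=-15/4
4. join CHNU+W (d=-15/4) ⇒ CHNUW; edges |CHNU|=-15/8, |W|=-15/8
final tree: ((((C:26/3,H:22/3):11,U:6):13/2,N:27/4):-15/8,W:-15/8)
total length: 85/2

CH,U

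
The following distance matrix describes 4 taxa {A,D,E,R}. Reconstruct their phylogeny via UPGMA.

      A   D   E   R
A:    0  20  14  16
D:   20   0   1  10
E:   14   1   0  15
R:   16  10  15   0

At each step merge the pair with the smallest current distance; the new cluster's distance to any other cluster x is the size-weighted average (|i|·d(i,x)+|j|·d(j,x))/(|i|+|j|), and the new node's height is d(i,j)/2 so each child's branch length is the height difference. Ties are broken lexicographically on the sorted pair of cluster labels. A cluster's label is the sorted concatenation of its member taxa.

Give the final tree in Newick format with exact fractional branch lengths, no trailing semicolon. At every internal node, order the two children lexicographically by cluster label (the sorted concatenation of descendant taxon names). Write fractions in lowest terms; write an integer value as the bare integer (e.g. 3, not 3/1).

(A:25/3,((D:1/2,E:1/2):23/4,R:25/4):25/12)

step 1: merge (D,E) at d=1; branch lengths D→1/2, E→1/2; new cluster DE
  updated: d(A,DE)=17, d(DE,R)=25/2
step 2: merge (DE,R) at d=25/2; branch lengths DE→23/4, R→25/4; new cluster DER
  updated: d(A,DER)=50/3
step 3: merge (A,DER) at d=50/3; branch lengths A→25/3, DER→25/12; new cluster ADER
final tree: (A:25/3,((D:1/2,E:1/2):23/4,R:25/4):25/12)
total length: 281/12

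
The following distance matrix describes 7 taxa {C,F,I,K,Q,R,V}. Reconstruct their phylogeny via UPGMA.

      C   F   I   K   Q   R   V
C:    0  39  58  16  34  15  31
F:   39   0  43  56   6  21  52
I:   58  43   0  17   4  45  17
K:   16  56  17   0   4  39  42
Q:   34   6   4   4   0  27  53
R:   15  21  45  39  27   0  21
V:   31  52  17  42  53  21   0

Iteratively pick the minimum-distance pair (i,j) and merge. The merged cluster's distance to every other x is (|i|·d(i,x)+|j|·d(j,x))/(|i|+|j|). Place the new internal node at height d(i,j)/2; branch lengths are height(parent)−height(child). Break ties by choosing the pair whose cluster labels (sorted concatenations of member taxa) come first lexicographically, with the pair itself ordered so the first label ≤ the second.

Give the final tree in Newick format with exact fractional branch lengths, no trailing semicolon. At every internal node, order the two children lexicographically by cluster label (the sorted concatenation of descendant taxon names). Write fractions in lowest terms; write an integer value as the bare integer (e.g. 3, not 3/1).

(((C:15/2,R:15/2):11/2,V:13):131/24,(F:35/2,((I:2,Q:2):13/4,K:21/4):49/4):23/24)

step 1: merge (I,Q) at d=4; branch lengths I→2, Q→2; new cluster IQ
  updated: d(C,IQ)=46, d(F,IQ)=49/2, d(IQ,K)=21/2, d(IQ,R)=36, d(IQ,V)=35
step 2: merge (IQ,K) at d=21/2; branch lengths IQ→13/4, K→21/4; new cluster IKQ
  updated: d(C,IKQ)=36, d(F,IKQ)=35, d(IKQ,R)=37, d(IKQ,V)=112/3
step 3: merge (C,R) at d=15; branch lengths C→15/2, R→15/2; new cluster CR
  updated: d(CR,F)=30, d(CR,IKQ)=73/2, d(CR,V)=26
step 4: merge (CR,V) at d=26; branch lengths CR→11/2, V→13; new cluster CRV
  updated: d(CRV,F)=112/3, d(CRV,IKQ)=331/9
step 5: merge (F,IKQ) at d=35; branch lengths F→35/2, IKQ→49/4; new cluster FIKQ
  updated: d(CRV,FIKQ)=443/12
step 6: merge (CRV,FIKQ) at d=443/12; branch lengths CRV→131/24, FIKQ→23/24; new cluster CFIKQRV
final tree: (((C:15/2,R:15/2):11/2,V:13):131/24,(F:35/2,((I:2,Q:2):13/4,K:21/4):49/4):23/24)
total length: 493/6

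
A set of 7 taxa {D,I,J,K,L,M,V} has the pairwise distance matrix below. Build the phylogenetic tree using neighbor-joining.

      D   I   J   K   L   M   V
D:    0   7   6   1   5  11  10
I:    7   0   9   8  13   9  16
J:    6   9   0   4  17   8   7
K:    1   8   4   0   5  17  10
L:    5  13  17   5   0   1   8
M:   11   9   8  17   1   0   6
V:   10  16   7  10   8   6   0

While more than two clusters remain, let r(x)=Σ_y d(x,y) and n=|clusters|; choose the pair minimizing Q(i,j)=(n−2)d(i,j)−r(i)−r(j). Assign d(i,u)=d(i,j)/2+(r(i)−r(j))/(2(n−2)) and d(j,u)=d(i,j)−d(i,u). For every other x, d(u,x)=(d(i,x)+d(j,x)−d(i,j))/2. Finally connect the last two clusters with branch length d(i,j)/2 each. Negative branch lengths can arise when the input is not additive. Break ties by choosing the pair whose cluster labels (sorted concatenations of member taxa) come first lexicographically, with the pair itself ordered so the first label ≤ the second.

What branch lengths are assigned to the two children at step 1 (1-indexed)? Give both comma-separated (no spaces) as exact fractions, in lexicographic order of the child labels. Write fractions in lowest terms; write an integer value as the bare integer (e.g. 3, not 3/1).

step 1: merge (L,M) at d=1, Q=-96; branch lengths L→1/5, M→4/5; new cluster LM
  updated: d(D,LM)=15/2, d(I,LM)=21/2, d(J,LM)=12, d(K,LM)=21/2, d(LM,V)=13/2
step 2: merge (LM,V) at d=13/2, Q=-141/2; branch lengths LM→47/16, V→57/16; new cluster LMV
  updated: d(D,LMV)=11/2, d(I,LMV)=10, d(J,LMV)=25/4, d(K,LMV)=7
step 3: merge (D,K) at d=1, Q=-73/2; branch lengths D→5/12, K→7/12; new cluster DK
  updated: d(DK,I)=7, d(DK,J)=9/2, d(DK,LMV)=23/4
step 4: merge (DK,I) at d=7, Q=-117/4; branch lengths DK→21/16, I→91/16; new cluster DIK
  updated: d(DIK,J)=13/4, d(DIK,LMV)=35/8
step 5: merge (DIK,J) at d=13/4, Q=-111/8; branch lengths DIK→11/16, J→41/16; new cluster DIJK
  updated: d(DIJK,LMV)=59/16
step 6: merge (DIJK,LMV) at d=59/16; branch lengths DIJK→59/32, LMV→59/32; new cluster DIJKLMV
final tree: ((((D:5/12,K:7/12):21/16,I:91/16):11/16,J:41/16):59/32,((L:1/5,M:4/5):47/16,V:57/16):59/32)
total length: 359/16

1/5,4/5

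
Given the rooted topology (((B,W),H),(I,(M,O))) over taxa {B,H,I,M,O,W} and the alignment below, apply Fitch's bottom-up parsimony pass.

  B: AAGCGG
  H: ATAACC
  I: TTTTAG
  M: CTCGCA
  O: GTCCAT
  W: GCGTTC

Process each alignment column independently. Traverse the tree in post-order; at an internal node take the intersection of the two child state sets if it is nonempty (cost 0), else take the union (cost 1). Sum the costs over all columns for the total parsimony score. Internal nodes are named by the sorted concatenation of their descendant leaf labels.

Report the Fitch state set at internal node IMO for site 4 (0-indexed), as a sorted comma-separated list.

A

site 0, node BW: B={A} ∪ W={G} → {A,G} (+1)
site 0, node BHW: BW={A,G} ∩ H={A} → {A} (+0)
site 0, node MO: M={C} ∪ O={G} → {C,G} (+1)
site 0, node IMO: I={T} ∪ MO={C,G} → {C,G,T} (+1)
site 0, node BHIMOW: BHW={A} ∪ IMO={C,G,T} → {A,C,G,T} (+1)
site 1, node BW: B={A} ∪ W={C} → {A,C} (+1)
site 1, node BHW: BW={A,C} ∪ H={T} → {A,C,T} (+1)
site 1, node MO: M={T} ∩ O={T} → {T} (+0)
site 1, node IMO: I={T} ∩ MO={T} → {T} (+0)
site 1, node BHIMOW: BHW={A,C,T} ∩ IMO={T} → {T} (+0)
site 2, node BW: B={G} ∩ W={G} → {G} (+0)
site 2, node BHW: BW={G} ∪ H={A} → {A,G} (+1)
site 2, node MO: M={C} ∩ O={C} → {C} (+0)
site 2, node IMO: I={T} ∪ MO={C} → {C,T} (+1)
site 2, node BHIMOW: BHW={A,G} ∪ IMO={C,T} → {A,C,G,T} (+1)
site 3, node BW: B={C} ∪ W={T} → {C,T} (+1)
site 3, node BHW: BW={C,T} ∪ H={A} → {A,C,T} (+1)
site 3, node MO: M={G} ∪ O={C} → {C,G} (+1)
site 3, node IMO: I={T} ∪ MO={C,G} → {C,G,T} (+1)
site 3, node BHIMOW: BHW={A,C,T} ∩ IMO={C,G,T} → {C,T} (+0)
site 4, node BW: B={G} ∪ W={T} → {G,T} (+1)
site 4, node BHW: BW={G,T} ∪ H={C} → {C,G,T} (+1)
site 4, node MO: M={C} ∪ O={A} → {A,C} (+1)
site 4, node IMO: I={A} ∩ MO={A,C} → {A} (+0)
site 4, node BHIMOW: BHW={C,G,T} ∪ IMO={A} → {A,C,G,T} (+1)
site 5, node BW: B={G} ∪ W={C} → {C,G} (+1)
site 5, node BHW: BW={C,G} ∩ H={C} → {C} (+0)
site 5, node MO: M={A} ∪ O={T} → {A,T} (+1)
site 5, node IMO: I={G} ∪ MO={A,T} → {A,G,T} (+1)
site 5, node BHIMOW: BHW={C} ∪ IMO={A,G,T} → {A,C,G,T} (+1)
per-site changes: [4, 2, 3, 4, 4, 4]; total = 21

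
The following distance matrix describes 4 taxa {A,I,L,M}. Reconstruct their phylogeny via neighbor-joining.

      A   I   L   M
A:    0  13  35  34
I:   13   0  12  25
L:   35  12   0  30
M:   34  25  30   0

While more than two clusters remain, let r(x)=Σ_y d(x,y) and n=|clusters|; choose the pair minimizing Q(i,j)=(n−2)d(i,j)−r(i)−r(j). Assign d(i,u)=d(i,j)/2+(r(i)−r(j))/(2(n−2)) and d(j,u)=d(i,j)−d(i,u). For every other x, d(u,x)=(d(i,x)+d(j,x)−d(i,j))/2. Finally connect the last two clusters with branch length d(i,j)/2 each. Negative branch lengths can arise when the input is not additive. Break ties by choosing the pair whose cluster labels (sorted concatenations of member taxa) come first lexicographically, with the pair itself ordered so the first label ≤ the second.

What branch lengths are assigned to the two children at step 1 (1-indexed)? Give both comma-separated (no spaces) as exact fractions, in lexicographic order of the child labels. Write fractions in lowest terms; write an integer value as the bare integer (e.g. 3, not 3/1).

29/2,-3/2

1. join A+I (d=13, Q=-106) ⇒ AI; edges |A|=29/2, |I|=-3/2
  updated: d(AI,L)=17, d(AI,M)=23
2. join AI+L (d=17, Q=-70) ⇒ AIL; edges |AI|=5, |L|=12
  updated: d(AIL,M)=18
3. join AIL+M (d=18) ⇒ AILM; edges |AIL|=9, |M|=9
final tree: (((A:29/2,I:-3/2):5,L:12):9,M:9)
total length: 48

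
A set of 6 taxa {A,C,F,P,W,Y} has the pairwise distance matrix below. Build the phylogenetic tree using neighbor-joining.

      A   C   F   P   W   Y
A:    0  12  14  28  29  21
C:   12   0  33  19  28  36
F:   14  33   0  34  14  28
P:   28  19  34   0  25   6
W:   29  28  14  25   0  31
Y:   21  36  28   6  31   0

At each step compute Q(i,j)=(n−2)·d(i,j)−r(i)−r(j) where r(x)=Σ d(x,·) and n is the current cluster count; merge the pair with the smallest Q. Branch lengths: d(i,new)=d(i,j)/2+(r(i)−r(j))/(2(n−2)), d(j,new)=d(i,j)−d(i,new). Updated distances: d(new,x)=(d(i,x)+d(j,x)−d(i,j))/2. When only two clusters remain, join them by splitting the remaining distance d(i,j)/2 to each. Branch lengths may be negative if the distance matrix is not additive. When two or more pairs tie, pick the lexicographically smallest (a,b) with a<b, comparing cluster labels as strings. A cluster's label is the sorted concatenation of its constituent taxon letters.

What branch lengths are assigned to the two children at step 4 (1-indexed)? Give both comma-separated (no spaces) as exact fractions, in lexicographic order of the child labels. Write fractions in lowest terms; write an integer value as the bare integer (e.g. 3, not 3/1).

21/4,31/4

iteration 1: select P,Y (d=6, Q=-210); attach at lengths (7/4, 17/4); label the merged cluster PY
  updated: d(A,PY)=43/2, d(C,PY)=49/2, d(F,PY)=28, d(PY,W)=25
iteration 2: select F,W (d=14, Q=-143); attach at lengths (35/6, 49/6); label the merged cluster FW
  updated: d(A,FW)=29/2, d(C,FW)=47/2, d(FW,PY)=39/2
iteration 3: select A,C (d=12, Q=-84); attach at lengths (3, 9); label the merged cluster AC
  updated: d(AC,FW)=13, d(AC,PY)=17
iteration 4: select AC,FW (d=13, Q=-99/2); attach at lengths (21/4, 31/4); label the merged cluster ACFW
  updated: d(ACFW,PY)=47/4
iteration 5: select ACFW,PY (d=47/4); attach at lengths (47/8, 47/8); label the merged cluster ACFPWY
final tree: (((A:3,C:9):21/4,(F:35/6,W:49/6):31/4):47/8,(P:7/4,Y:17/4):47/8)
total length: 227/4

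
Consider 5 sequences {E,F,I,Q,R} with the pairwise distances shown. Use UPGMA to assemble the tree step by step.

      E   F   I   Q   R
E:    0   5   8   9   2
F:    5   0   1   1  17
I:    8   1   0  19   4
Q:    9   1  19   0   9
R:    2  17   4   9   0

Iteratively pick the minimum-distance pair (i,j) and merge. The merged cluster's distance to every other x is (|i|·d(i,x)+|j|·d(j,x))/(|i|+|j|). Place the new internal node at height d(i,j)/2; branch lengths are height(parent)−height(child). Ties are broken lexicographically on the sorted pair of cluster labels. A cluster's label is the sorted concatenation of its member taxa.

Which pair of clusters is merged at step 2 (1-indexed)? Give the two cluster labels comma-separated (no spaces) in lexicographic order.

step 1: merge (F,I) at d=1; branch lengths F→1/2, I→1/2; new cluster FI
  updated: d(E,FI)=13/2, d(FI,Q)=10, d(FI,R)=21/2
step 2: merge (E,R) at d=2; branch lengths E→1, R→1; new cluster ER
  updated: d(ER,FI)=17/2, d(ER,Q)=9
step 3: merge (ER,FI) at d=17/2; branch lengths ER→13/4, FI→15/4; new cluster EFIR
  updated: d(EFIR,Q)=19/2
step 4: merge (EFIR,Q) at d=19/2; branch lengths EFIR→1/2, Q→19/4; new cluster EFIQR
final tree: (((E:1,R:1):13/4,(F:1/2,I:1/2):15/4):1/2,Q:19/4)
total length: 61/4

E,R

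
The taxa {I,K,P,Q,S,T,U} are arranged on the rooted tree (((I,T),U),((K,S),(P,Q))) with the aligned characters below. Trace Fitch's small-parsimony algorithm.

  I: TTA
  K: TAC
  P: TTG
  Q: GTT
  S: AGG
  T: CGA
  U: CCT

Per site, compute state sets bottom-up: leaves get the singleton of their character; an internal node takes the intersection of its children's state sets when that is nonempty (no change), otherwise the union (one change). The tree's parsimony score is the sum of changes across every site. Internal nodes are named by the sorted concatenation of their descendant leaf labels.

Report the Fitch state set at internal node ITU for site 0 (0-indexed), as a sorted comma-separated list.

C

IT@0: {T} ∪ {C} = {C,T} (union, +1)
ITU@0: {C,T} ∩ {C} = {C} (intersection, +0)
KS@0: {T} ∪ {A} = {A,T} (union, +1)
PQ@0: {T} ∪ {G} = {G,T} (union, +1)
KPQS@0: {A,T} ∩ {G,T} = {T} (intersection, +0)
IKPQSTU@0: {C} ∪ {T} = {C,T} (union, +1)
IT@1: {T} ∪ {G} = {G,T} (union, +1)
ITU@1: {G,T} ∪ {C} = {C,G,T} (union, +1)
KS@1: {A} ∪ {G} = {A,G} (union, +1)
PQ@1: {T} ∩ {T} = {T} (intersection, +0)
KPQS@1: {A,G} ∪ {T} = {A,G,T} (union, +1)
IKPQSTU@1: {C,G,T} ∩ {A,G,T} = {G,T} (intersection, +0)
IT@2: {A} ∩ {A} = {A} (intersection, +0)
ITU@2: {A} ∪ {T} = {A,T} (union, +1)
KS@2: {C} ∪ {G} = {C,G} (union, +1)
PQ@2: {G} ∪ {T} = {G,T} (union, +1)
KPQS@2: {C,G} ∩ {G,T} = {G} (intersection, +0)
IKPQSTU@2: {A,T} ∪ {G} = {A,G,T} (union, +1)
per-site changes: [4, 4, 4]; total = 12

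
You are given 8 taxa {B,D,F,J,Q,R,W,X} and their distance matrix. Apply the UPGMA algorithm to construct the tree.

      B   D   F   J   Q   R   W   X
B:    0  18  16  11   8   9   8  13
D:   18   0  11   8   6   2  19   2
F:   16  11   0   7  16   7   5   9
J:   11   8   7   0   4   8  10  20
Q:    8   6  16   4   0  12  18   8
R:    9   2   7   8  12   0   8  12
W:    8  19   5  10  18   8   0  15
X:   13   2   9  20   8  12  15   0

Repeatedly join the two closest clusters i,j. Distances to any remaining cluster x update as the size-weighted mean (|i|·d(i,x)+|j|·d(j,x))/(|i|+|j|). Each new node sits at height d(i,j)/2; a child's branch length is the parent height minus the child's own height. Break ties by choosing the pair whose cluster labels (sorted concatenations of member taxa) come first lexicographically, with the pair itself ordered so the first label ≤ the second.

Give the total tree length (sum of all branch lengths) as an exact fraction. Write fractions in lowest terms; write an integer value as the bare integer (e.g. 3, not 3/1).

377/12

step 1: merge (D,R) at d=2; branch lengths D→1, R→1; new cluster DR
  updated: d(B,DR)=27/2, d(DR,F)=9, d(DR,J)=8, d(DR,Q)=9, d(DR,W)=27/2, d(DR,X)=7
step 2: merge (J,Q) at d=4; branch lengths J→2, Q→2; new cluster JQ
  updated: d(B,JQ)=19/2, d(DR,JQ)=17/2, d(F,JQ)=23/2, d(JQ,W)=14, d(JQ,X)=14
step 3: merge (F,W) at d=5; branch lengths F→5/2, W→5/2; new cluster FW
  updated: d(B,FW)=12, d(DR,FW)=45/4, d(FW,JQ)=51/4, d(FW,X)=12
step 4: merge (DR,X) at d=7; branch lengths DR→5/2, X→7/2; new cluster DRX
  updated: d(B,DRX)=40/3, d(DRX,FW)=23/2, d(DRX,JQ)=31/3
step 5: merge (B,JQ) at d=19/2; branch lengths B→19/4, JQ→11/4; new cluster BJQ
  updated: d(BJQ,DRX)=34/3, d(BJQ,FW)=25/2
step 6: merge (BJQ,DRX) at d=34/3; branch lengths BJQ→11/12, DRX→13/6; new cluster BDJQRX
  updated: d(BDJQRX,FW)=12
step 7: merge (BDJQRX,FW) at d=12; branch lengths BDJQRX→1/3, FW→7/2; new cluster BDFJQRWX
final tree: (((B:19/4,(J:2,Q:2):11/4):11/12,((D:1,R:1):5/2,X:7/2):13/6):1/3,(F:5/2,W:5/2):7/2)
total length: 377/12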